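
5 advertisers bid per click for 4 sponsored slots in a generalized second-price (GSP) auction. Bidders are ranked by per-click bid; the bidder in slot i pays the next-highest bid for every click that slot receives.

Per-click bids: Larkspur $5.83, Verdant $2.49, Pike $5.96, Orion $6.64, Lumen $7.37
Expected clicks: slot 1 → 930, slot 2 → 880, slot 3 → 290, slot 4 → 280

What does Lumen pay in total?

Lumen pays $6175.20

Ranked by bid: $7.37 (Lumen) > $6.64 (Orion) > $5.96 (Pike) > $5.83 (Larkspur) > $2.49 (Verdant)
Lumen holds slot 1 → pays next bid $6.64 × 930 clicks = $6175.20.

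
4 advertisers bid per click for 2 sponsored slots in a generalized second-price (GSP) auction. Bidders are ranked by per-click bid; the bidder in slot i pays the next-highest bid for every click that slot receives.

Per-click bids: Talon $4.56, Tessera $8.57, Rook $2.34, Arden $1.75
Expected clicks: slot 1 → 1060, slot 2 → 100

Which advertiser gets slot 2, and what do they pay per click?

Sorting advertisers: $8.57 (Tessera) > $4.56 (Talon) > $2.34 (Rook) > …
Slot 2 goes to the second-ranked bidder, Talon, who pays the next bid down: $2.34/click.

Talon; $2.34 per click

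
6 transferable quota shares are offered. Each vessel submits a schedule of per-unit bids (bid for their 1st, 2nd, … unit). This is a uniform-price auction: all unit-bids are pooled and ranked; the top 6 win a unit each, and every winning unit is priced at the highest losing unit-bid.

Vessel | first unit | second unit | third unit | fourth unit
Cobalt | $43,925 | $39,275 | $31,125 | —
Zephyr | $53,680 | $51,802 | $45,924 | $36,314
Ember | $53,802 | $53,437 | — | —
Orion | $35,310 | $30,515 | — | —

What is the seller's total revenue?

Total revenue: $235,650

Pooled unit-bids ranked (top 6): 53,802 (Ember-1), 53,680 (Zephyr-1), 53,437 (Ember-2), 51,802 (Zephyr-2), 45,924 (Zephyr-3), 43,925 (Cobalt-1)
Highest rejected unit-bid = $39,275.
Allocation: Cobalt 1, Ember 2, Zephyr 3. Every unit priced at $39,275.
Revenue = 6 × 39,275 = $235,650.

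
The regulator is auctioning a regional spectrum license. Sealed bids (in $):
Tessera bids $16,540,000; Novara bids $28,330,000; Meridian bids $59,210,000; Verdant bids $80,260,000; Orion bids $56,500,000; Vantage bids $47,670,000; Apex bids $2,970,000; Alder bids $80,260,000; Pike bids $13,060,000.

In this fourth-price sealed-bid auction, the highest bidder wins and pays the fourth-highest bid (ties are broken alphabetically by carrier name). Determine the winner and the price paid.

Bids ranked: 80,260,000 (Alder) > 80,260,000 (Verdant) > 59,210,000 (Meridian) > 56,500,000 (Orion) > 47,670,000 (Vantage) > 28,330,000 (Novara) > …
Tie at $80,260,000 → Alder wins by tie-break.
Alder is highest; pays the fourth-highest bid, $56,500,000.

Alder pays $56,500,000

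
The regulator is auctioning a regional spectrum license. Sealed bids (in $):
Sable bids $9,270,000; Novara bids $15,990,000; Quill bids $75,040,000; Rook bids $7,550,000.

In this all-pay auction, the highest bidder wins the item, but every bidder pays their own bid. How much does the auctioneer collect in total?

Total revenue: $107,850,000

All-pay auction: the highest bidder wins the item, but every bidder pays their own bid.
Bids ranked: 75,040,000 (Quill) > 15,990,000 (Novara) > 9,270,000 (Sable) > 7,550,000 (Rook)
Quill wins with the top bid; all bids are sunk regardless.
Every bidder forfeits their bid regardless of winning.
Revenue = 9,270,000 + 15,990,000 + 75,040,000 + 7,550,000 = $107,850,000.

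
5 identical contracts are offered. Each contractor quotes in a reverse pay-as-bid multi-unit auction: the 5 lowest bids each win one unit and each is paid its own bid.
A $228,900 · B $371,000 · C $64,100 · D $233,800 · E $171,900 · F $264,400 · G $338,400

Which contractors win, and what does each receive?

C $64,100, E $171,900, A $228,900, D $233,800, F $264,400

Ordering the bids: 64,100 (C), 171,900 (E), 228,900 (A), 233,800 (D), 264,400 (F), 338,400 (G), 371,000 (B)
Winners (5 units): C, E, A, D, F.
Each winner is paid its own bid: C $64,100, E $171,900, A $228,900, D $233,800, F $264,400.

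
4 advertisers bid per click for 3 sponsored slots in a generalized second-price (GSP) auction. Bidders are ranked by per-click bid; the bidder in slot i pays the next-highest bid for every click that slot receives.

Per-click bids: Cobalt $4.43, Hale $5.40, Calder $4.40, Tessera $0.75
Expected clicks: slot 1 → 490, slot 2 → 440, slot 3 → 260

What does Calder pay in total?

Calder pays $195.00

Sorting advertisers: $5.40 (Hale) > $4.43 (Cobalt) > $4.40 (Calder) > $0.75 (Tessera)
Calder holds slot 3 → pays next bid $0.75 × 260 clicks = $195.00.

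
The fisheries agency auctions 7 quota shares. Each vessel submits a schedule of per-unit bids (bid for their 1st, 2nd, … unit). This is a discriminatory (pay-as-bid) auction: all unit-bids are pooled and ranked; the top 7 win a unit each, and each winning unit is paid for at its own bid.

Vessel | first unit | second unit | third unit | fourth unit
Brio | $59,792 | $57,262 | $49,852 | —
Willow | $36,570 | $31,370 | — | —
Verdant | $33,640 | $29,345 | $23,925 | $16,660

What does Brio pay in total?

Brio pays $166,906

All unit-bids, highest first — top 7: 59,792 (Brio-1), 57,262 (Brio-2), 49,852 (Brio-3), 36,570 (Willow-1), 33,640 (Verdant-1), 31,370 (Willow-2), 29,345 (Verdant-2)
Next rejected bid: $23,925 (not a price — pay-as-bid).
Brio's winning unit-bids: 59,792 + 57,262 + 49,852 = $166,906.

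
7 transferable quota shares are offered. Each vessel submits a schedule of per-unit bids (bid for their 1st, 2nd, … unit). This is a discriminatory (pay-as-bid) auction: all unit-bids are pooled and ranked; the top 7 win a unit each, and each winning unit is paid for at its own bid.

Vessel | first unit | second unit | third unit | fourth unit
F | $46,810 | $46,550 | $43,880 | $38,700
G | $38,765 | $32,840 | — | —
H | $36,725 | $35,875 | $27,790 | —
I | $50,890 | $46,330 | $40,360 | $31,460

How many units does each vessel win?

F 3, G 1, I 3

Merging the schedules and taking the best 7: 50,890 (I-1), 46,810 (F-1), 46,550 (F-2), 46,330 (I-2), 43,880 (F-3), 40,360 (I-3), 38,765 (G-1)
Next rejected bid: $38,700 (not a price — pay-as-bid).
Allocation: F 3, G 1, I 3.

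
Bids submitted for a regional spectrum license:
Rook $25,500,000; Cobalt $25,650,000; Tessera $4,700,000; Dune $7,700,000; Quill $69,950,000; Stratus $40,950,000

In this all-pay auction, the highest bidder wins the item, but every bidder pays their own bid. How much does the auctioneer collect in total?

All-pay auction: the highest bidder wins the item, but every bidder pays their own bid.
Bids in order: 69,950,000 (Quill) > 40,950,000 (Stratus) > 25,650,000 (Cobalt) > 25,500,000 (Rook) > 7,700,000 (Dune) > 4,700,000 (Tessera)
Every bidder forfeits their bid regardless of winning.
Revenue = 25,500,000 + 25,650,000 + 4,700,000 + 7,700,000 + 69,950,000 + 40,950,000 = $174,450,000.

Total revenue: $174,450,000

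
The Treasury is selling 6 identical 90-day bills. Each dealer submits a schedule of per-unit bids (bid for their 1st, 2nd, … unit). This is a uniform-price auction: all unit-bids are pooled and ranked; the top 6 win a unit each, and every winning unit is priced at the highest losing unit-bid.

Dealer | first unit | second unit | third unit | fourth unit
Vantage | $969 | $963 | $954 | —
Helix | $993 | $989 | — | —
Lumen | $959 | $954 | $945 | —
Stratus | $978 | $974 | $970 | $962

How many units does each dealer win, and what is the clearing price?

Pooled unit-bids ranked (top 6): 993 (Helix-1), 989 (Helix-2), 978 (Stratus-1), 974 (Stratus-2), 970 (Stratus-3), 969 (Vantage-1)
Highest rejected unit-bid = $963.
Allocation: Helix 2, Stratus 3, Vantage 1.

Helix 2, Stratus 3, Vantage 1; clearing price $963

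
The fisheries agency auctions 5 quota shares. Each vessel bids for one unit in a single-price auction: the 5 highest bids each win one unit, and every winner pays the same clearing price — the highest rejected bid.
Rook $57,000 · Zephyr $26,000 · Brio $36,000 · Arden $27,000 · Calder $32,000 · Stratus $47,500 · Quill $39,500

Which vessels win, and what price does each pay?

Rook, Stratus, Quill, Brio, Calder; each pays $27,000

Ordering the bids: 57,000 (Rook), 47,500 (Stratus), 39,500 (Quill), 36,000 (Brio), 32,000 (Calder), 27,000 (Arden), 26,000 (Zephyr)
The 5 highest are Rook, Stratus, Quill, Brio, Calder.
First losing bid is Arden's $27,000, which sets the uniform price.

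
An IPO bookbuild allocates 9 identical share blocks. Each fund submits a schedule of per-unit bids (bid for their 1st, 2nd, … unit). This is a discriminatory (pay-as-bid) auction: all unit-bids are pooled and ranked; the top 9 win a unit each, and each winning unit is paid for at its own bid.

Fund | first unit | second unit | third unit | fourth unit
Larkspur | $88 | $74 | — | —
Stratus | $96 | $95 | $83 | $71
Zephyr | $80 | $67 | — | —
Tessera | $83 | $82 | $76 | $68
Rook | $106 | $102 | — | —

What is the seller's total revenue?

Merging the schedules and taking the best 9: 106 (Rook-1), 102 (Rook-2), 96 (Stratus-1), 95 (Stratus-2), 88 (Larkspur-1), 83 (Stratus-3), 83 (Tessera-1), 82 (Tessera-2), 80 (Zephyr-1)
Next rejected bid: $76 (not a price — pay-as-bid).
Each winning unit pays its own bid.
Revenue = 106 + 102 + 96 + 95 + 88 + 83 + 83 + 82 + 80 = $815.

Total revenue: $815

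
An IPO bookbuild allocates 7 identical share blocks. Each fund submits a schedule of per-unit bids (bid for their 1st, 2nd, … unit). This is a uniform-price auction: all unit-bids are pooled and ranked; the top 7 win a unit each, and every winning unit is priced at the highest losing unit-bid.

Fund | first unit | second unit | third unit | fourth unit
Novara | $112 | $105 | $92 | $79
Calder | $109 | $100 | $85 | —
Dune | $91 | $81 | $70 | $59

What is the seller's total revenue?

All unit-bids, highest first — top 7: 112 (Novara-1), 109 (Calder-1), 105 (Novara-2), 100 (Calder-2), 92 (Novara-3), 91 (Dune-1), 85 (Calder-3)
Highest rejected unit-bid = $81.
Allocation: Calder 3, Dune 1, Novara 3. Every unit priced at $81.
Revenue = 7 × 81 = $567.

Total revenue: $567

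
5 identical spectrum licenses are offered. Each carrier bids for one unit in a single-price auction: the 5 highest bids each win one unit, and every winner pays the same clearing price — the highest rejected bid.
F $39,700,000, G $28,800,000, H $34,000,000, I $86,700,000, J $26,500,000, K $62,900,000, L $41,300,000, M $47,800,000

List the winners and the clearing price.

Bids ranked high→low: 86,700,000 (I), 62,900,000 (K), 47,800,000 (M), 41,300,000 (L), 39,700,000 (F), 34,000,000 (H), 28,800,000 (G), …
Winners (5 units): I, K, M, L, F.
First losing bid is H's $34,000,000, which sets the uniform price.

I, K, M, L, F; each pays $34,000,000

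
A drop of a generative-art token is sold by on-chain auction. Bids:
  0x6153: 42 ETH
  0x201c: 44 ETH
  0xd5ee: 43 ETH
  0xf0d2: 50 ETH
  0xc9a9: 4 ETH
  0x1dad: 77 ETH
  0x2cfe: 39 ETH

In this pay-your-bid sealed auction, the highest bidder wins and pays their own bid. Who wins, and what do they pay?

Rule: the highest bidder wins and pays their own bid.
Sorting bids: 77 (0x1dad) > 50 (0xf0d2) > 44 (0x201c) > 43 (0xd5ee) > 42 (0x6153) > 39 (0x2cfe) > …
0x1dad has the highest bid and pays exactly that: 77 ETH.

0x1dad pays 77 ETH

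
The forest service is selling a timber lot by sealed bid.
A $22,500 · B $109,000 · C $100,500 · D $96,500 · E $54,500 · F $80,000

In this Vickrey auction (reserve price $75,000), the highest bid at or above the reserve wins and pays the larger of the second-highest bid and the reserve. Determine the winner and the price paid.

B pays $100,500

Vickrey auction (reserve price $75,000): the highest bid at or above the reserve wins and pays the larger of the second-highest bid and the reserve.
Sorting bids: 109,000 (B) > 100,500 (C) > 96,500 (D) > 80,000 (F) > 54,500 (E) > 22,500 (A)
B has the top bid at or above the reserve ($109,000).
max(second-highest $100,500, reserve $75,000) = $100,500; the reserve does not bind.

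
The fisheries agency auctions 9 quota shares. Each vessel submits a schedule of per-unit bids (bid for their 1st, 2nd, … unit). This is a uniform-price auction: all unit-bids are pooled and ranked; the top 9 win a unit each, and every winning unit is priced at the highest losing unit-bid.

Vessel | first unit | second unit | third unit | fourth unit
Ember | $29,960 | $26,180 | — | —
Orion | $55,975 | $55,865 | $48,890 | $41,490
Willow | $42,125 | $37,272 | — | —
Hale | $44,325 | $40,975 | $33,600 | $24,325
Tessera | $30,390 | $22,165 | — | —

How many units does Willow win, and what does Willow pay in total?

Willow: 2 units, pays $60,780

Pooled unit-bids ranked (top 9): 55,975 (Orion-1), 55,865 (Orion-2), 48,890 (Orion-3), 44,325 (Hale-1), 42,125 (Willow-1), 41,490 (Orion-4), 40,975 (Hale-2), 37,272 (Willow-2), 33,600 (Hale-3)
Highest rejected unit-bid = $30,390.
Willow wins 2 unit(s) at $30,390 each.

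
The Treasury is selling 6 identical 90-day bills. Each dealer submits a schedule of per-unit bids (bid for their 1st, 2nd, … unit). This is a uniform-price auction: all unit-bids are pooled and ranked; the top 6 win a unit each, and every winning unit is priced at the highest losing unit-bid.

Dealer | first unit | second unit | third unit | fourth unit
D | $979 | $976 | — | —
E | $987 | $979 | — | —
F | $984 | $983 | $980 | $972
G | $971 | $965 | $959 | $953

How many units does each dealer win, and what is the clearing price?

Pooled unit-bids ranked (top 6): 987 (E-1), 984 (F-1), 983 (F-2), 980 (F-3), 979 (D-1), 979 (E-2)
The (k+1)-th unit-bid is $976.
Allocation: D 1, E 2, F 3.

D 1, E 2, F 3; clearing price $976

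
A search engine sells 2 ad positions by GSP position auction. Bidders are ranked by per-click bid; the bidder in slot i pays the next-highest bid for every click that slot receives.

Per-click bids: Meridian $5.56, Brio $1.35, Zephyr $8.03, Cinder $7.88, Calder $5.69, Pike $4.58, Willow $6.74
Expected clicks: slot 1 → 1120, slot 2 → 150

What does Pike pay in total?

Pike pays $0.00

Sorting advertisers: $8.03 (Zephyr) > $7.88 (Cinder) > $6.74 (Willow) > …
Pike ranks below slot 2 → no slot, pays nothing.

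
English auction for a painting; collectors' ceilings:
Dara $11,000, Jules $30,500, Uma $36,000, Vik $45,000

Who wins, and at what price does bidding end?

Vik wins at $36,000

Ascending (English) auction: the price rises until one bidder remains; the winner pays the price at which the last rival dropped out.
Limits ranked: 45,000 (Vik) > 36,000 (Uma) > 30,500 (Jules) > 11,000 (Dara)
Bidding ends when Uma exits at $36,000; Vik takes it.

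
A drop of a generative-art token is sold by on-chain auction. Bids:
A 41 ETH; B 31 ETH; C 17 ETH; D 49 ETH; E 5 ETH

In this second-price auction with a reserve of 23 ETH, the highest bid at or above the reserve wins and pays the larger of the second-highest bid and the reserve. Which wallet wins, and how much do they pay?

Bids ranked: 49 (D) > 41 (A) > 31 (B) > 17 (C) > 5 (E)
D has the top bid at or above the reserve (49 ETH).
Second-highest bid 41 ETH exceeds the reserve 23 ETH → payment 41 ETH.

D pays 41 ETH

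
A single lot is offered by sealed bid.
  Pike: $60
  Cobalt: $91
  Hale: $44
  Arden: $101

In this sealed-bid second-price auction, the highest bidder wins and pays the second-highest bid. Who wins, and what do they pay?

Arden pays $91

Bids ranked: 101 (Arden) > 91 (Cobalt) > 60 (Pike) > 44 (Hale)
Second-price: Arden pays Cobalt's bid of $91.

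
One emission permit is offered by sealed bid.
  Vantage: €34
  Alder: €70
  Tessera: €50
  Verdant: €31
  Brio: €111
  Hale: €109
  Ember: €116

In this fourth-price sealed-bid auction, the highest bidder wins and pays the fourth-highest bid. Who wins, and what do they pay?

Bids in order: 116 (Ember) > 111 (Brio) > 109 (Hale) > 70 (Alder) > 50 (Tessera) > 34 (Vantage) > …
Ember wins; payment is bid #4 in the ranking = €70.

Ember pays €70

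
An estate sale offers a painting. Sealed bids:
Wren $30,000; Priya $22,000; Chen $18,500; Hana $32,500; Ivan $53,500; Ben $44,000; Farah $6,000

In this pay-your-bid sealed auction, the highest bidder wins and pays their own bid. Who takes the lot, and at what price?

Ivan pays $53,500

Bids in order: 53,500 (Ivan) > 44,000 (Ben) > 32,500 (Hana) > 30,000 (Wren) > 22,000 (Priya) > 18,500 (Chen) > …
First-price: Ivan pays what they bid, $53,500.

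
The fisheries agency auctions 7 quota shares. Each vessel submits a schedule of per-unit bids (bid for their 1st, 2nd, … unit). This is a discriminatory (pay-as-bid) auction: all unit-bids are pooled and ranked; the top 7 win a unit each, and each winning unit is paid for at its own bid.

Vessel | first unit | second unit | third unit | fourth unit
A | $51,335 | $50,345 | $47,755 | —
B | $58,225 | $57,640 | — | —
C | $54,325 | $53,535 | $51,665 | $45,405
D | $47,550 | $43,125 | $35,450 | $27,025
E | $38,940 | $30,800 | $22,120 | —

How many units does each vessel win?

All unit-bids, highest first — top 7: 58,225 (B-1), 57,640 (B-2), 54,325 (C-1), 53,535 (C-2), 51,665 (C-3), 51,335 (A-1), 50,345 (A-2)
Next rejected bid: $47,755 (not a price — pay-as-bid).
Allocation: A 2, B 2, C 3.

A 2, B 2, C 3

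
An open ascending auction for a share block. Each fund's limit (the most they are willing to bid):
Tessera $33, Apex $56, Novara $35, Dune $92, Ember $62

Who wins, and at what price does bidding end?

Dune wins at $62

Limits in order: 92 (Dune) > 62 (Ember) > 56 (Apex) > 35 (Novara) > 33 (Tessera)
Once the price passes $62, only Dune is left; the hammer falls at Ember's limit of $62.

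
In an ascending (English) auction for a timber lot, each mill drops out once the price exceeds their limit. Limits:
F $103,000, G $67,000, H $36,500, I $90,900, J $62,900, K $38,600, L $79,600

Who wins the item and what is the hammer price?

Open ascending-bid auction: the price rises until one bidder remains; the winner pays the price at which the last rival dropped out.
Limits in order: 103,000 (F) > 90,900 (I) > 79,600 (L) > 67,000 (G) > 62,900 (J) > 38,600 (K) > …
Bidding ends when I exits at $90,900; F takes it.

F wins at $90,900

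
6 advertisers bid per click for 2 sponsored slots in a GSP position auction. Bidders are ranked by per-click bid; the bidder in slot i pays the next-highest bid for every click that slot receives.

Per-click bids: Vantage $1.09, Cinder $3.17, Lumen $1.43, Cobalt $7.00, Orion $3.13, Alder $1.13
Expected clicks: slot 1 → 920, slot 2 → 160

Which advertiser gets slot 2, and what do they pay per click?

Ranked by bid: $7.00 (Cobalt) > $3.17 (Cinder) > $3.13 (Orion) > …
Slot 2 goes to the second-ranked bidder, Cinder, who pays the next bid down: $3.13/click.

Cinder; $3.13 per click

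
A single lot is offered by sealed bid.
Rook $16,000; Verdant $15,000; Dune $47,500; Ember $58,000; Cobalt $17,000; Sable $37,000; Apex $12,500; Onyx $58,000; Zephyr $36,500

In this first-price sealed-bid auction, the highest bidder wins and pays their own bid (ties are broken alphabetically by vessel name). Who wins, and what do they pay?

Ember pays $58,000

Rule: the highest bidder wins and pays their own bid.
Bids ranked: 58,000 (Ember) > 58,000 (Onyx) > 47,500 (Dune) > 37,000 (Sable) > 36,500 (Zephyr) > 17,000 (Cobalt) > …
Ember and Onyx tie at $58,000; tie-break gives it to Ember.
Ember is highest → pays own bid, $58,000.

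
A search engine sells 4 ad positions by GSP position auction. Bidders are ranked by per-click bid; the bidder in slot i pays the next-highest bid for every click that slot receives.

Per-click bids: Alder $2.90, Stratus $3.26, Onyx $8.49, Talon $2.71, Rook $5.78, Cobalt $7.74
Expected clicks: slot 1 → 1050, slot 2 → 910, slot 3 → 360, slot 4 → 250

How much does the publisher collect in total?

Total revenue: $15285.40

Ranked by bid: $8.49 (Onyx) > $7.74 (Cobalt) > $5.78 (Rook) > $3.26 (Stratus) > $2.90 (Alder) > …
Slot 1: Onyx pays $7.74 × 1050 = $8127.00
Slot 2: Cobalt pays $5.78 × 910 = $5259.80
Slot 3: Rook pays $3.26 × 360 = $1173.60
Slot 4: Stratus pays $2.90 × 250 = $725.00
Total = $15285.40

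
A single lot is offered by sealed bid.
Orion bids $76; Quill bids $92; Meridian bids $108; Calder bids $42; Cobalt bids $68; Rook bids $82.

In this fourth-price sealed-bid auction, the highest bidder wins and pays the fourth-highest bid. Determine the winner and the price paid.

Bids ranked: 108 (Meridian) > 92 (Quill) > 82 (Rook) > 76 (Orion) > 68 (Cobalt) > 42 (Calder)
Meridian wins; payment is bid #4 in the ranking = $76.

Meridian pays $76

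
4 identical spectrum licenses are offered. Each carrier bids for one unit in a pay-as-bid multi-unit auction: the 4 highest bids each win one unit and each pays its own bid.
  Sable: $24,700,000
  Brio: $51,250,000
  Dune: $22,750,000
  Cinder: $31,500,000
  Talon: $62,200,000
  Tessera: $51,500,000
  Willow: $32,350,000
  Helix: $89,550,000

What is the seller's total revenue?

Total revenue: $254,500,000

Bids ranked high→low: 89,550,000 (Helix), 62,200,000 (Talon), 51,500,000 (Tessera), 51,250,000 (Brio), 32,350,000 (Willow), 31,500,000 (Cinder), …
Top 4: Helix, Talon, Tessera, Brio.
Total revenue = 89,550,000 + 62,200,000 + 51,500,000 + 51,250,000 = $254,500,000.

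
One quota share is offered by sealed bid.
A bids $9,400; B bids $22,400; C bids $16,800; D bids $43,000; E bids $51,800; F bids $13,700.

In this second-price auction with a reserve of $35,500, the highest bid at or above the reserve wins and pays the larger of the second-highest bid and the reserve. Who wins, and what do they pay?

Second-price auction with a reserve of $35,500: the highest bid at or above the reserve wins and pays the larger of the second-highest bid and the reserve.
Sorting bids: 51,800 (E) > 43,000 (D) > 22,400 (B) > 16,800 (C) > 13,700 (F) > 9,400 (A)
Highest eligible bid: E at $51,800.
Second-highest bid $43,000 exceeds the reserve $35,500 → payment $43,000.

E pays $43,000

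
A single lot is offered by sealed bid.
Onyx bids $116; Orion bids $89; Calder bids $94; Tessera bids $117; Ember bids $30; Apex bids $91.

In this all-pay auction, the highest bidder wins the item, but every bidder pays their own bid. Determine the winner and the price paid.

Bids ranked: 117 (Tessera) > 116 (Onyx) > 94 (Calder) > 91 (Apex) > 89 (Orion) > 30 (Ember)
Tessera is highest and takes the item; every bidder forfeits their bid.

Tessera pays $117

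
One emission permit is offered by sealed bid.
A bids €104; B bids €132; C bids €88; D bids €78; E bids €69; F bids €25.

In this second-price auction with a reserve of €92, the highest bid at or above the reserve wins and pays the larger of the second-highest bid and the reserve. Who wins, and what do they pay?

Sorting bids: 132 (B) > 104 (A) > 88 (C) > 78 (D) > 69 (E) > 25 (F)
B has the top bid at or above the reserve (€132).
Second-highest bid €104 exceeds the reserve €92 → payment €104.

B pays €104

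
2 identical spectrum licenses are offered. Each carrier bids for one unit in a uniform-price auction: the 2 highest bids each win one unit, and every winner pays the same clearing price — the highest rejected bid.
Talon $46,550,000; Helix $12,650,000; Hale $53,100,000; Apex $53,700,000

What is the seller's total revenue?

Total revenue: $93,100,000

Sorting: 53,700,000 (Apex), 53,100,000 (Hale), 46,550,000 (Talon), 12,650,000 (Helix)
Winners (2 units): Apex, Hale.
First losing bid is Talon's $46,550,000, which sets the uniform price.
Total revenue = 2 × $46,550,000 = $93,100,000.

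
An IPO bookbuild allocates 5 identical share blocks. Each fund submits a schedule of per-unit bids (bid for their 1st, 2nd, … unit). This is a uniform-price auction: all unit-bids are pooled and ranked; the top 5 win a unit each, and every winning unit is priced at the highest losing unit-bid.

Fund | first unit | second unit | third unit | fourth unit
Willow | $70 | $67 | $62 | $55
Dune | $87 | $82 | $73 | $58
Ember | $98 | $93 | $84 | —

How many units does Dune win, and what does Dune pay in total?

Merging the schedules and taking the best 5: 98 (Ember-1), 93 (Ember-2), 87 (Dune-1), 84 (Ember-3), 82 (Dune-2)
Highest rejected unit-bid = $73.
Dune wins 2 unit(s) at $73 each.

Dune: 2 units, pays $146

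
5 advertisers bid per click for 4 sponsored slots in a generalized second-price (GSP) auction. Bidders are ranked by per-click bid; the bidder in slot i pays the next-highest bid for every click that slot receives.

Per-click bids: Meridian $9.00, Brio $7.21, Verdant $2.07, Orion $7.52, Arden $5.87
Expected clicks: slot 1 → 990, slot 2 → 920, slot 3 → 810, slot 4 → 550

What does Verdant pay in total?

Verdant pays $0.00

Sorting advertisers: $9.00 (Meridian) > $7.52 (Orion) > $7.21 (Brio) > $5.87 (Arden) > $2.07 (Verdant)
Verdant ranks below slot 4 → no slot, pays nothing.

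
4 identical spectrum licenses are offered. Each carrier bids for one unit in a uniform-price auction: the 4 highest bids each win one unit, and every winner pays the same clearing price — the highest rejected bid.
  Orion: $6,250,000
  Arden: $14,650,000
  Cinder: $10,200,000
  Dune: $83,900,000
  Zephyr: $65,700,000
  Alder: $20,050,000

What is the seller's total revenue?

Total revenue: $40,800,000

Ordering the bids: 83,900,000 (Dune), 65,700,000 (Zephyr), 20,050,000 (Alder), 14,650,000 (Arden), 10,200,000 (Cinder), 6,250,000 (Orion)
Top 4: Dune, Zephyr, Alder, Arden.
Highest unsuccessful bid: $10,200,000 → clearing price.
Total revenue = 4 × $10,200,000 = $40,800,000.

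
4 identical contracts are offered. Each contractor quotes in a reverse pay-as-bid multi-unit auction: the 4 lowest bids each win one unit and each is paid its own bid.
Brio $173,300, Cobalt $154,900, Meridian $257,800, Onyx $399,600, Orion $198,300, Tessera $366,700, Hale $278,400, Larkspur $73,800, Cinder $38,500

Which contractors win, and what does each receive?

Sorting: 38,500 (Cinder), 73,800 (Larkspur), 154,900 (Cobalt), 173,300 (Brio), 198,300 (Orion), 257,800 (Meridian), …
Winners (4 units): Cinder, Larkspur, Cobalt, Brio.
Each winner is paid its own bid: Cinder $38,500, Larkspur $73,800, Cobalt $154,900, Brio $173,300.

Cinder $38,500, Larkspur $73,800, Cobalt $154,900, Brio $173,300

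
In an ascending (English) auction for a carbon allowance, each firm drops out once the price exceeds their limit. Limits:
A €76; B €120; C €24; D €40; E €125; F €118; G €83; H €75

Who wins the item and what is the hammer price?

Sorting limits: 125 (E) > 120 (B) > 118 (F) > 83 (G) > 76 (A) > 75 (H) > …
Once the price passes €120, only E is left; the hammer falls at B's limit of €120.

E wins at €120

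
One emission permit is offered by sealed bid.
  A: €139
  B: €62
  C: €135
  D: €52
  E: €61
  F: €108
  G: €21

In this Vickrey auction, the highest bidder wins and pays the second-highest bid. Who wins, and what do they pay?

Vickrey auction: the highest bidder wins and pays the second-highest bid.
Bids ranked: 139 (A) > 135 (C) > 108 (F) > 62 (B) > 61 (E) > 52 (D) > …
Second-price: A pays C's bid of €135.

A pays €135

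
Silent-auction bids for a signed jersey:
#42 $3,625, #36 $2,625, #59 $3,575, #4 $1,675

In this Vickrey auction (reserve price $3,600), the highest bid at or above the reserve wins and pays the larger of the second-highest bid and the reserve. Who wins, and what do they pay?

Vickrey auction (reserve price $3,600): the highest bid at or above the reserve wins and pays the larger of the second-highest bid and the reserve.
Sorting bids: 3,625 (#42) > 3,575 (#59) > 2,625 (#36) > 1,675 (#4)
#42 has the top bid at or above the reserve ($3,625).
Second-highest bid $3,575 is below the reserve $3,600, so the reserve binds → payment $3,600.

#42 pays $3,600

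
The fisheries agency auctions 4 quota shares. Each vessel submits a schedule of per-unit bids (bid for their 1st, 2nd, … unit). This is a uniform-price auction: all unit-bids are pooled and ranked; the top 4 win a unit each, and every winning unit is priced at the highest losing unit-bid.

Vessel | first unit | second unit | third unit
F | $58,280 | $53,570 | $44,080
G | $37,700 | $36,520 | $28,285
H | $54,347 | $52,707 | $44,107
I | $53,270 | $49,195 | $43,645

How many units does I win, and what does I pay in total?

All unit-bids, highest first — top 4: 58,280 (F-1), 54,347 (H-1), 53,570 (F-2), 53,270 (I-1)
First bid not allocated: $52,707.
I wins 1 unit(s) at $52,707 each.

I: 1 unit, pays $52,707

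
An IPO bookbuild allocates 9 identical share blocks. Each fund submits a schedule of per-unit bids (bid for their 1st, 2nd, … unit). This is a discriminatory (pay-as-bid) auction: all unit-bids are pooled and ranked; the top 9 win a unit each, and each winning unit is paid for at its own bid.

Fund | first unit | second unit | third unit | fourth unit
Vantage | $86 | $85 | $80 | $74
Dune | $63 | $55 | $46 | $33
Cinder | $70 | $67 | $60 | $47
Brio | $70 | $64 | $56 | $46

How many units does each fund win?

Brio 2, Cinder 2, Dune 1, Vantage 4

Merging the schedules and taking the best 9: 86 (Vantage-1), 85 (Vantage-2), 80 (Vantage-3), 74 (Vantage-4), 70 (Cinder-1), 70 (Brio-1), 67 (Cinder-2), 64 (Brio-2), 63 (Dune-1)
Next rejected bid: $60 (not a price — pay-as-bid).
Allocation: Brio 2, Cinder 2, Dune 1, Vantage 4.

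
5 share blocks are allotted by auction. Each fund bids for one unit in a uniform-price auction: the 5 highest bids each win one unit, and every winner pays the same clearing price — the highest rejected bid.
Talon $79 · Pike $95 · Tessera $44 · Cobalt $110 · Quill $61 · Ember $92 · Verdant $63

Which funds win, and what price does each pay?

Ordering the bids: 110 (Cobalt), 95 (Pike), 92 (Ember), 79 (Talon), 63 (Verdant), 61 (Quill), 44 (Tessera)
The 5 highest are Cobalt, Pike, Ember, Talon, Verdant.
Highest unsuccessful bid: $61 → clearing price.

Cobalt, Pike, Ember, Talon, Verdant; each pays $61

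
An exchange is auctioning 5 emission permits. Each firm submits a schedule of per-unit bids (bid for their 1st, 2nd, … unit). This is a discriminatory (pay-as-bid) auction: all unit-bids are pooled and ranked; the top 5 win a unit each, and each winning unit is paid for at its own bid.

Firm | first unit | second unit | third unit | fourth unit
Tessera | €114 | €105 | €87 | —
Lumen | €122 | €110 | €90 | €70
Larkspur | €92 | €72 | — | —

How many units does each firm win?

Pooled unit-bids ranked (top 5): 122 (Lumen-1), 114 (Tessera-1), 110 (Lumen-2), 105 (Tessera-2), 92 (Larkspur-1)
Next rejected bid: €90 (not a price — pay-as-bid).
Allocation: Larkspur 1, Lumen 2, Tessera 2.

Larkspur 1, Lumen 2, Tessera 2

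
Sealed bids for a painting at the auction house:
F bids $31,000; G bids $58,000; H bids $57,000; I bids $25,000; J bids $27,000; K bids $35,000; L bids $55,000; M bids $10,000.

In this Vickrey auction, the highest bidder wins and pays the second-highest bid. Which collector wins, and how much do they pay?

G pays $57,000

Rule: the highest bidder wins and pays the second-highest bid.
Sorting bids: 58,000 (G) > 57,000 (H) > 55,000 (L) > 35,000 (K) > 31,000 (F) > 27,000 (J) > …
G wins with the highest bid; price is set by the runner-up at $57,000.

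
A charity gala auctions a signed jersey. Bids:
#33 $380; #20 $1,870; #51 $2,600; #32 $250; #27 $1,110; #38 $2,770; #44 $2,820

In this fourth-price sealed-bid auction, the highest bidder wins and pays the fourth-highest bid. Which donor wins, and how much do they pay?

#44 pays $1,870

Fourth-price sealed-bid auction: the highest bidder wins and pays the fourth-highest bid.
Bids ranked: 2,820 (#44) > 2,770 (#38) > 2,600 (#51) > 1,870 (#20) > 1,110 (#27) > 380 (#33) > …
#44 is highest; pays the fourth-highest bid, $1,870.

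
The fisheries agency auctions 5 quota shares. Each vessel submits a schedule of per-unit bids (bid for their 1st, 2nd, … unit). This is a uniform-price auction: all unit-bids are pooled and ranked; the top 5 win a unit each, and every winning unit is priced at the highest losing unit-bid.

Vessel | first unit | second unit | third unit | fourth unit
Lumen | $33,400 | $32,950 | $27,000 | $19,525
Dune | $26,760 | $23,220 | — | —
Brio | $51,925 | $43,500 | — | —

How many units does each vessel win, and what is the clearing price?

Pooled unit-bids ranked (top 5): 51,925 (Brio-1), 43,500 (Brio-2), 33,400 (Lumen-1), 32,950 (Lumen-2), 27,000 (Lumen-3)
Highest rejected unit-bid = $26,760.
Allocation: Brio 2, Lumen 3.

Brio 2, Lumen 3; clearing price $26,760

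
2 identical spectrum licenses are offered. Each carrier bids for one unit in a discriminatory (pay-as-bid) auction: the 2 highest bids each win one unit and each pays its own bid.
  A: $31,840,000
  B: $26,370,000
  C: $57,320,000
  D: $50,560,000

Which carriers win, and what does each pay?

C $57,320,000, D $50,560,000

Bids ranked high→low: 57,320,000 (C), 50,560,000 (D), 31,840,000 (A), 26,370,000 (B)
The 2 highest are C, D.
Each winner pays its own bid: C $57,320,000, D $50,560,000.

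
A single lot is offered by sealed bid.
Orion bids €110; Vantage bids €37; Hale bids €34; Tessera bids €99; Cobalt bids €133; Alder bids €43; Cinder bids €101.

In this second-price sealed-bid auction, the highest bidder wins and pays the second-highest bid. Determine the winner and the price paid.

Cobalt pays €110

Second-price sealed-bid auction: the highest bidder wins and pays the second-highest bid.
Bids in order: 133 (Cobalt) > 110 (Orion) > 101 (Cinder) > 99 (Tessera) > 43 (Alder) > 37 (Vantage) > …
Second-price: Cobalt pays Orion's bid of €110.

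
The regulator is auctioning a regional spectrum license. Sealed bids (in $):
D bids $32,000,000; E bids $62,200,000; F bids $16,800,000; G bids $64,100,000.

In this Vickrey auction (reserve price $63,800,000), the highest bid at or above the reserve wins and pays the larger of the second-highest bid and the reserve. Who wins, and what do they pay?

G pays $63,800,000

Vickrey auction (reserve price $63,800,000): the highest bid at or above the reserve wins and pays the larger of the second-highest bid and the reserve.
Bids ranked: 64,100,000 (G) > 62,200,000 (E) > 32,000,000 (D) > 16,800,000 (F)
G has the top bid at or above the reserve ($64,100,000).
Second-highest bid $62,200,000 is below the reserve $63,800,000, so the reserve binds → payment $63,800,000.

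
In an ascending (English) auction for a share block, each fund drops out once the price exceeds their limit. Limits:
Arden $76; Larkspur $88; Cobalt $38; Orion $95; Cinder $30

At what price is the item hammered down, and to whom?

Open ascending-bid auction: the price rises until one bidder remains; the winner pays the price at which the last rival dropped out.
Sorting limits: 95 (Orion) > 88 (Larkspur) > 76 (Arden) > 38 (Cobalt) > 30 (Cinder)
Bidding ends when Larkspur exits at $88; Orion takes it.

Orion wins at $88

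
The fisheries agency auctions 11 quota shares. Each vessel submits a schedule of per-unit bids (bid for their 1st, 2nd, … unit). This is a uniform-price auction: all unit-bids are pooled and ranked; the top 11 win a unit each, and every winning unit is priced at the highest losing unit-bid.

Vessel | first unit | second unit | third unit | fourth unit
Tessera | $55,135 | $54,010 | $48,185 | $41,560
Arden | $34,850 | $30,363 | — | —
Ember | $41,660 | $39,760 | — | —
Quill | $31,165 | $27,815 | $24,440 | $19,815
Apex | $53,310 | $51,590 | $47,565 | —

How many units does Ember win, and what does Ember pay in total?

Ember: 2 units, pays $60,726

All unit-bids, highest first — top 11: 55,135 (Tessera-1), 54,010 (Tessera-2), 53,310 (Apex-1), 51,590 (Apex-2), 48,185 (Tessera-3), 47,565 (Apex-3), 41,660 (Ember-1), 41,560 (Tessera-4), 39,760 (Ember-2), 34,850 (Arden-1), 31,165 (Quill-1)
Highest rejected unit-bid = $30,363.
Ember wins 2 unit(s) at $30,363 each.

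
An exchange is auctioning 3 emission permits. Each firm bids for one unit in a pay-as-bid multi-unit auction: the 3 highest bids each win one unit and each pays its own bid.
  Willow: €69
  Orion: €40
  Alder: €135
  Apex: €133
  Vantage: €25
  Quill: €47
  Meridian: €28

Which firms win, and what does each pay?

Alder €135, Apex €133, Willow €69

Sorting: 135 (Alder), 133 (Apex), 69 (Willow), 47 (Quill), 40 (Orion), …
The 3 highest are Alder, Apex, Willow.
Each winner pays its own bid: Alder €135, Apex €133, Willow €69.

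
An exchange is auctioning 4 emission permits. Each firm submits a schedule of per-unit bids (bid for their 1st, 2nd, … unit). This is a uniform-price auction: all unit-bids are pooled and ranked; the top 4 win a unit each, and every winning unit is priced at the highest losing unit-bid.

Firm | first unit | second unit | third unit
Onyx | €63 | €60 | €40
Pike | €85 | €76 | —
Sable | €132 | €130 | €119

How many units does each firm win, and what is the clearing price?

Pike 1, Sable 3; clearing price €76

Merging the schedules and taking the best 4: 132 (Sable-1), 130 (Sable-2), 119 (Sable-3), 85 (Pike-1)
The (k+1)-th unit-bid is €76.
Allocation: Pike 1, Sable 3.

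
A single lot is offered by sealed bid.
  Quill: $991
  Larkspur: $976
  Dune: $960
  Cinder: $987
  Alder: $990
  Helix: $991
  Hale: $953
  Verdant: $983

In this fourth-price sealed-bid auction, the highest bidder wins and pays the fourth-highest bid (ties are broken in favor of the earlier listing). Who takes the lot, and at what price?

Quill pays $987

Rule: the highest bidder wins and pays the fourth-highest bid.
Sorting bids: 991 (Quill) > 991 (Helix) > 990 (Alder) > 987 (Cinder) > 983 (Verdant) > 976 (Larkspur) > …
Quill and Helix tie at $991; tie-break gives it to Quill.
Quill is highest; pays the fourth-highest bid, $987.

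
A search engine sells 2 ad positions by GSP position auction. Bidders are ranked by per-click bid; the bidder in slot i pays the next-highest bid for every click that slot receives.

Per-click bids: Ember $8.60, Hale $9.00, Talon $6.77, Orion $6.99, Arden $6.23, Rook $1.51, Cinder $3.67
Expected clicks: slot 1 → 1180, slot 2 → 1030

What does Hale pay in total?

Per-click bids in order: $9.00 (Hale) > $8.60 (Ember) > $6.99 (Orion) > …
Hale holds slot 1 → pays next bid $8.60 × 1180 clicks = $10148.00.

Hale pays $10148.00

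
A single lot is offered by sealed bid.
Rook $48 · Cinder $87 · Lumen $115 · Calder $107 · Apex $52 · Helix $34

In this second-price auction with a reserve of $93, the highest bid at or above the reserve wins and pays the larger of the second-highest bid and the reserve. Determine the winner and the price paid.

Lumen pays $107

Bids ranked: 115 (Lumen) > 107 (Calder) > 87 (Cinder) > 52 (Apex) > 48 (Rook) > 34 (Helix)
Lumen has the top bid at or above the reserve ($115).
Second-highest bid $107 exceeds the reserve $93 → payment $107.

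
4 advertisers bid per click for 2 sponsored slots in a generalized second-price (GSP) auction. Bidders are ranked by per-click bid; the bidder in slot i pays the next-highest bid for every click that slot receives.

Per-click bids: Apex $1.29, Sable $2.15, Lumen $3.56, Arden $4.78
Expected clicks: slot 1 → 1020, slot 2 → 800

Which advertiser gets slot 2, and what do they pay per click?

Per-click bids in order: $4.78 (Arden) > $3.56 (Lumen) > $2.15 (Sable) > …
Slot 2 goes to the second-ranked bidder, Lumen, who pays the next bid down: $2.15/click.

Lumen; $2.15 per click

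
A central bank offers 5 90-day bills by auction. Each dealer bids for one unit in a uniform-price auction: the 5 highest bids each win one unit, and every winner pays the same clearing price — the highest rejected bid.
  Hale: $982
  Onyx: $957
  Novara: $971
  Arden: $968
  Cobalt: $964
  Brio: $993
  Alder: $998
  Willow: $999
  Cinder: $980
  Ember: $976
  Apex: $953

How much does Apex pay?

Apex pays $0

Bids ranked high→low: 999 (Willow), 998 (Alder), 993 (Brio), 982 (Hale), 980 (Cinder), 976 (Ember), 971 (Novara), …
Winners (5 units): Willow, Alder, Brio, Hale, Cinder.
Clearing price = highest rejected bid = $976.
Apex does not win → pays $0.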